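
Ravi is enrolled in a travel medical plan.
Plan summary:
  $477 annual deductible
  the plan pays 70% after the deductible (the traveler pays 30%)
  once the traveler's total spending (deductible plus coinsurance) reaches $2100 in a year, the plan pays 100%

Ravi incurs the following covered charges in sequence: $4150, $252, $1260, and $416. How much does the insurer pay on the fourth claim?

#1 ($4150): $477 to deductible, leaving $3673; 30% of $3673 = $1101.90. Cost to traveler: $1578.90. OOP to date $1578.90. Insurer: $4150 − $1578.90 = $2571.10.
#2 ($252): deductible met; 30% of $252 = $75.60. Traveler owes $75.60 (running OOP $1654.50). Insurer: $252 − $75.60 = $176.40.
#3 ($1260): 30% coinsurance on $1260 = $378. Cost to traveler: $378. OOP to date $2032.50. Plan pays $1260 − $378 = $882.
#4 ($416): 30% coinsurance on $416 = $124.80. That would push OOP to $2157.30, over the $2100 cap, so traveler pays $2100 − $2032.50 = $67.50. Insurer: $416 − $67.50 = $348.50.

$348.50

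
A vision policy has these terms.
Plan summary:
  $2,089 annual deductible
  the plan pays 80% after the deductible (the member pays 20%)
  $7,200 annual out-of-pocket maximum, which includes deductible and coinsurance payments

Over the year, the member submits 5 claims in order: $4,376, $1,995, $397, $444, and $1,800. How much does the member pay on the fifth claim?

#1 ($4,376): $2,089 to deductible, leaving $2,287; member's 20% is $457.40. Member pays $2,546.40; OOP now $2,546.40.
#2 ($1,995): 20% coinsurance on $1,995 = $399. Cost to member: $399. OOP to date $2,945.40.
#3 ($397): deductible met; 20% of $397 = $79.40. Member pays $79.40; OOP now $3,024.80.
#4 ($444): deductible met; 20% of $444 = $88.80. Member pays $88.80; OOP now $3,113.60.
#5 ($1,800): deductible met; 20% of $1,800 = $360. Cost to member: $360. OOP to date $3,473.60.

$360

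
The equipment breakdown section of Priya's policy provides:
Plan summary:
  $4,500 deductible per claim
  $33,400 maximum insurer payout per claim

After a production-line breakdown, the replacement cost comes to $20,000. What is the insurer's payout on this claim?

$15,500

Less the $4,500 deductible: $20,000 − $4,500 = $15,500.
$15,500 ≤ $33,400, so the limit doesn't bind; insurer pays $15,500.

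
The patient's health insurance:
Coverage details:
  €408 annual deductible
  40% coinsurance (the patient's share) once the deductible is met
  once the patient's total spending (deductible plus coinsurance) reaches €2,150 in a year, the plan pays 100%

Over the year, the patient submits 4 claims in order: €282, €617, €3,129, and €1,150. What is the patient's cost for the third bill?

Claim 1 — €282: fully absorbed by the deductible. Patient pays €282; OOP now €282.
Claim 2 — €617: €126 to deductible, leaving €491; 40% of €491 = €196.40. Patient owes €322.40 (running OOP €604.40).
Claim 3 — €3,129: 40% coinsurance on €3,129 = €1,251.60. Patient pays €1,251.60; OOP now €1,856.

€1,251.60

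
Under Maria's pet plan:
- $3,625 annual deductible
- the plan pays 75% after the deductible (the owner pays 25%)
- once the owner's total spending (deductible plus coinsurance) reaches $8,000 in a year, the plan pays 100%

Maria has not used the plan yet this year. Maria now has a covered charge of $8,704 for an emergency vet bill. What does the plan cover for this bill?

$3,809.25

Deductible not yet touched, so the first $3,625 of the bill goes to the deductible.
The remaining $5,079 (= $8,704 − $3,625) moves to coinsurance.
25% of $5,079 = $1,269.75 falls to the owner.
That puts the owner's cost at $3,625 + $1,269.75 = $4,894.75 before any cap.
Total out-of-pocket so far would be $0 + $4,894.75 = $4,894.75, below the $8,000 cap — no reduction.
The insurer covers the remainder: $8,704 − $4,894.75 = $3,809.25.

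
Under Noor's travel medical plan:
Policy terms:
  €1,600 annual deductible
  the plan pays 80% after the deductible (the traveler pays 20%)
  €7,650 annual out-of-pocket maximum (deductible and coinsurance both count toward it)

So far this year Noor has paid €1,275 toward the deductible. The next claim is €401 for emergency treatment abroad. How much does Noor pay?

€340.20

€1,275 of the €1,600 deductible is already met, leaving €325.
The remaining €76 (= €401 − €325) moves to coinsurance.
Coinsurance: €76 × 20% = €15.20.
Traveler responsibility before any cap: €325 + €15.20 = €340.20.
Total out-of-pocket so far would be €1,275 + €340.20 = €1,615.20, below the €7,650 cap — no reduction.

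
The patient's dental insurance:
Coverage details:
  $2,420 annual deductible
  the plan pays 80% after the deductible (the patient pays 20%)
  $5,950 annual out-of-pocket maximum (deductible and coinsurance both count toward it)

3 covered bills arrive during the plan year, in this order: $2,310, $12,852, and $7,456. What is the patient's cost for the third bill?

$981.60

#1 ($2,310): all of it applies to the deductible. Patient pays $2,310; OOP now $2,310.
#2 ($12,852): $110 to deductible, leaving $12,742; patient's 20% is $2,548.40. Cost to patient: $2,658.40. OOP to date $4,968.40.
#3 ($7,456): deductible already satisfied, so patient's share is 20% × $7,456 = $1,491.20. OOP would hit $6,459.60 > $5,950, so the cap limits the patient to $5,950 − $4,968.40 = $981.60.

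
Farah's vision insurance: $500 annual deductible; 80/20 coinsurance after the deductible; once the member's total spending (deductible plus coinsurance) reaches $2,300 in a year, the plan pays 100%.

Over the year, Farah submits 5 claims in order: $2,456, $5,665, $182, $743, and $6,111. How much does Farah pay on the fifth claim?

Bill 1, $2,456: deductible takes $500, $1,956 remains; member's 20% is $391.20. Member owes $891.20 (running OOP $891.20).
Bill 2, $5,665: 20% coinsurance on $5,665 = $1,133. Member owes $1,133 (running OOP $2,024.20).
Bill 3, $182: deductible met; 20% of $182 = $36.40. Member pays $36.40; OOP now $2,060.60.
Bill 4, $743: deductible already satisfied, so member's share is 20% × $743 = $148.60. Member owes $148.60 (running OOP $2,209.20).
Bill 5, $6,111: 20% coinsurance on $6,111 = $1,222.20. Adding that to $2,209.20 gives $3,431.40, past the $2,300 cap; member pays only $2,300 − $2,209.20 = $90.80.

$90.80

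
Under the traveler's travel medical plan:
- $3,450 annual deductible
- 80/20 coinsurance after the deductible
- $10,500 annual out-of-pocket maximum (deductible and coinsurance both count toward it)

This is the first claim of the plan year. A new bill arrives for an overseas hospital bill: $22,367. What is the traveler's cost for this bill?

$7,233.40

The full $3,450 deductible is still open; $3,450 of this bill applies to it.
After the $3,450 deductible portion, $22,367 − $3,450 = $18,917 is subject to coinsurance.
20% of $18,917 = $3,783.40 falls to the traveler.
Traveler responsibility before any cap: $3,450 + $3,783.40 = $7,233.40.
Cumulative spending $0 + $7,233.40 = $7,233.40 stays under the $10,500 maximum.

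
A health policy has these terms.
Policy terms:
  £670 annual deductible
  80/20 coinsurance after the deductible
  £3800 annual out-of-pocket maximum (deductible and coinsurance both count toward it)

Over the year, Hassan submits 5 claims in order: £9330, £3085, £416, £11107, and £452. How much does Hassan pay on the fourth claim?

Bill 1, £9330: £670 finishes the deductible; £8660 goes to coinsurance; 20% of £8660 = £1732. Cost to patient: £2402. OOP to date £2402.
Bill 2, £3085: deductible already satisfied, so patient's share is 20% × £3085 = £617. Patient owes £617 (running OOP £3019).
Bill 3, £416: deductible already satisfied, so patient's share is 20% × £416 = £83.20. Patient pays £83.20; OOP now £3102.20.
Bill 4, £11107: 20% coinsurance on £11107 = £2221.40. That would push OOP to £5323.60, over the £3800 cap, so patient pays £3800 − £3102.20 = £697.80.

£697.80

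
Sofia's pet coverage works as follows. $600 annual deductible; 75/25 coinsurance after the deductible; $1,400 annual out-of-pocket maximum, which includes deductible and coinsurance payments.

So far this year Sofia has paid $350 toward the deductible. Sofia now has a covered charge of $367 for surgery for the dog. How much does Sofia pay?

$279.25

Deductible still to meet: $600 − $350 = $250.
After the $250 deductible portion, $367 − $250 = $117 is subject to coinsurance.
25% of $117 = $29.25 falls to the owner.
That puts the owner's cost at $250 + $29.25 = $279.25 before any cap.
Year-to-date out-of-pocket becomes $350 + $279.25 = $629.25, still under the $1,400 maximum, so no cap applies.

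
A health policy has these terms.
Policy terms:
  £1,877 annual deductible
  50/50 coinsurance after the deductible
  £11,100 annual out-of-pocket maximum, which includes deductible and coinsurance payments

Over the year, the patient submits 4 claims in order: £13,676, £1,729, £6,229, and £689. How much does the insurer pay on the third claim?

£3,770

Claim 1 — £13,676: £1,877 finishes the deductible; £11,799 goes to coinsurance; patient's 50% is £5,899.50. Patient owes £7,776.50 (running OOP £7,776.50). Insurer: £13,676 − £7,776.50 = £5,899.50.
Claim 2 — £1,729: deductible already satisfied, so patient's share is 50% × £1,729 = £864.50. Cost to patient: £864.50. OOP to date £8,641. Plan pays £1,729 − £864.50 = £864.50.
Claim 3 — £6,229: deductible met; 50% of £6,229 = £3,114.50. That would push OOP to £11,755.50, over the £11,100 cap, so patient pays £11,100 − £8,641 = £2,459. Plan pays £6,229 − £2,459 = £3,770.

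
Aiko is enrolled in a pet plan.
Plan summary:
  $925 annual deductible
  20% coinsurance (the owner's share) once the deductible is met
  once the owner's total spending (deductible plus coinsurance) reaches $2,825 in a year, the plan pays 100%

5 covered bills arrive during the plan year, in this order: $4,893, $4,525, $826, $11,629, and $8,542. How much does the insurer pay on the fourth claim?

$11,592.80

Claim 1 ($4,893): deductible takes $925, $3,968 remains; 20% of $3,968 = $793.60. Cost to owner: $1,718.60. OOP to date $1,718.60. Plan pays $4,893 − $1,718.60 = $3,174.40.
Claim 2 ($4,525): deductible already satisfied, so owner's share is 20% × $4,525 = $905. Cost to owner: $905. OOP to date $2,623.60. Insurer: $4,525 − $905 = $3,620.
Claim 3 ($826): 20% coinsurance on $826 = $165.20. Cost to owner: $165.20. OOP to date $2,788.80. Insurer: $826 − $165.20 = $660.80.
Claim 4 ($11,629): deductible met; 20% of $11,629 = $2,325.80. OOP would hit $5,114.60 > $2,825, so the cap limits the owner to $2,825 − $2,788.80 = $36.20. Plan pays $11,629 − $36.20 = $11,592.80.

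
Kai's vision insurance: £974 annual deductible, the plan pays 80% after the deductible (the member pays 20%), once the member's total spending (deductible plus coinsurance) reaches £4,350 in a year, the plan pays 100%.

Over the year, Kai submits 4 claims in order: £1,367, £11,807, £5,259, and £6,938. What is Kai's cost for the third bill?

Claim 1 (£1,367): £974 finishes the deductible; £393 goes to coinsurance; member's 20% is £78.60. Member owes £1,052.60 (running OOP £1,052.60).
Claim 2 (£11,807): 20% coinsurance on £11,807 = £2,361.40. Member pays £2,361.40; OOP now £3,414.
Claim 3 (£5,259): 20% coinsurance on £5,259 = £1,051.80. That would push OOP to £4,465.80, over the £4,350 cap, so member pays £4,350 − £3,414 = £936.

£936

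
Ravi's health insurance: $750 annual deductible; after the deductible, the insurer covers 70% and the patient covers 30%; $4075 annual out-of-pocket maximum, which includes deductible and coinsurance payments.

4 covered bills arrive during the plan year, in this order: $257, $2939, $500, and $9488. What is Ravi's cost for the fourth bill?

Claim 1 — $257: entire amount goes to the deductible. Patient owes $257 (running OOP $257).
Claim 2 — $2939: $493 finishes the deductible; $2446 goes to coinsurance; patient's 30% is $733.80. Patient owes $1226.80 (running OOP $1483.80).
Claim 3 — $500: deductible met; 30% of $500 = $150. Cost to patient: $150. OOP to date $1633.80.
Claim 4 — $9488: deductible already satisfied, so patient's share is 30% × $9488 = $2846.40. OOP would hit $4480.20 > $4075, so the cap limits the patient to $4075 − $1633.80 = $2441.20.

$2441.20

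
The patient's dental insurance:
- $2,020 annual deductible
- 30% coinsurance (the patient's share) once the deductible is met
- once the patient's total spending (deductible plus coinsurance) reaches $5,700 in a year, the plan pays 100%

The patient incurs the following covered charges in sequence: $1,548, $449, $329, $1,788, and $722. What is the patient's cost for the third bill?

#1 ($1,548): entire amount goes to the deductible. Cost to patient: $1,548. OOP to date $1,548.
#2 ($449): all of it applies to the deductible. Cost to patient: $449. OOP to date $1,997.
#3 ($329): deductible takes $23, $306 remains; patient's 30% is $91.80. Patient owes $114.80 (running OOP $2,111.80).

$114.80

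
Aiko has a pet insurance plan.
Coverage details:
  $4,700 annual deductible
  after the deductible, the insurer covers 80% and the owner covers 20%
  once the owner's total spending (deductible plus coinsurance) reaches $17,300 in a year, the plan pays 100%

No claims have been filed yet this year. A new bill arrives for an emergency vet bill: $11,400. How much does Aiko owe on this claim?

Deductible not yet touched, so the first $4,700 of the bill goes to the deductible.
The remaining $6,700 (= $11,400 − $4,700) moves to coinsurance.
Coinsurance: $6,700 × 20% = $1,340.
That puts the owner's cost at $4,700 + $1,340 = $6,040 before any cap.
Total out-of-pocket so far would be $0 + $6,040 = $6,040, below the $17,300 cap — no reduction.

$6,040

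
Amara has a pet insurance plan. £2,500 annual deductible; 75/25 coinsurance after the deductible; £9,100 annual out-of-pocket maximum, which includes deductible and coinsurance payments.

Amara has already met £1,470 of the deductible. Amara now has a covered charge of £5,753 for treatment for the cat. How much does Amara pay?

£1,470 of the £2,500 deductible is already met, leaving £1,030.
After the £1,030 deductible portion, £5,753 − £1,030 = £4,723 is subject to coinsurance.
Owner's 25% share of £4,723 is £1,180.75.
That puts the owner's cost at £1,030 + £1,180.75 = £2,210.75 before any cap.
Total out-of-pocket so far would be £1,470 + £2,210.75 = £3,680.75, below the £9,100 cap — no reduction.

£2,210.75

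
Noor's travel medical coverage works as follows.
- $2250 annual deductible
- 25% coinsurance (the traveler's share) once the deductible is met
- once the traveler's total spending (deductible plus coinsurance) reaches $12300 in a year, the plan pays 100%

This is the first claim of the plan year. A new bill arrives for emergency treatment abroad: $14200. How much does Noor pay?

$5237.50

The full $2250 deductible is still open; $2250 of this bill applies to it.
That leaves $14200 − $2250 = $11950 for coinsurance.
Coinsurance: $11950 × 25% = $2987.50.
So the traveler owes $2250 + $2987.50 = $5237.50 before any cap.
Cumulative spending $0 + $5237.50 = $5237.50 stays under the $12300 maximum.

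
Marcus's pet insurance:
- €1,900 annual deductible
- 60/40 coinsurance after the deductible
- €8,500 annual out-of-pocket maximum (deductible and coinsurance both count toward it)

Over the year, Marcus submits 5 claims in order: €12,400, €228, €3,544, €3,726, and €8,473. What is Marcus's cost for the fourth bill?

€891.20

Claim 1 — €12,400: €1,900 to deductible, leaving €10,500; 40% of €10,500 = €4,200. Cost to owner: €6,100. OOP to date €6,100.
Claim 2 — €228: deductible already satisfied, so owner's share is 40% × €228 = €91.20. Owner pays €91.20; OOP now €6,191.20.
Claim 3 — €3,544: deductible already satisfied, so owner's share is 40% × €3,544 = €1,417.60. Owner pays €1,417.60; OOP now €7,608.80.
Claim 4 — €3,726: deductible already satisfied, so owner's share is 40% × €3,726 = €1,490.40. Adding that to €7,608.80 gives €9,099.20, past the €8,500 cap; owner pays only €8,500 − €7,608.80 = €891.20.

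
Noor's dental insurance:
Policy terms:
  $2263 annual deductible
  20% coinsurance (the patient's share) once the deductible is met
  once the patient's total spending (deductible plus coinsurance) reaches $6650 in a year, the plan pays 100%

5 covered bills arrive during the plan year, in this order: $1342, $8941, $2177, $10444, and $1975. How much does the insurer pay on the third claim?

$1741.60

Claim 1 — $1342: fully absorbed by the deductible. Patient pays $1342; OOP now $1342. Plan pays $1342 − $1342 = $0.
Claim 2 — $8941: $921 finishes the deductible; $8020 goes to coinsurance; patient's 20% is $1604. Patient pays $2525; OOP now $3867. Insurer: $8941 − $2525 = $6416.
Claim 3 — $2177: deductible already satisfied, so patient's share is 20% × $2177 = $435.40. Patient owes $435.40 (running OOP $4302.40). Insurer: $2177 − $435.40 = $1741.60.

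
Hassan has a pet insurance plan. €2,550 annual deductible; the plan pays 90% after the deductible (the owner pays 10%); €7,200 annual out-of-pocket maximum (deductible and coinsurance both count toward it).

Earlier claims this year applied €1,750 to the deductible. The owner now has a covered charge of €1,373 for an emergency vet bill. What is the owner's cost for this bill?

€857.30

Remaining deductible: €2,550 − €1,750 = €800.
After the €800 deductible portion, €1,373 − €800 = €573 is subject to coinsurance.
Coinsurance: €573 × 10% = €57.30.
So the owner owes €800 + €57.30 = €857.30 before any cap.
Cumulative spending €1,750 + €857.30 = €2,607.30 stays under the €7,200 maximum.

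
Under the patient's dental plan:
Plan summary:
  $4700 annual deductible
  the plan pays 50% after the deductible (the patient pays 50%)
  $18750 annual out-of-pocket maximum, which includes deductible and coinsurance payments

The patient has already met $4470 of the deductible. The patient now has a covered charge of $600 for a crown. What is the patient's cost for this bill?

$415

Remaining deductible: $4700 − $4470 = $230.
That leaves $600 − $230 = $370 for coinsurance.
Coinsurance: $370 × 50% = $185.
Patient responsibility before any cap: $230 + $185 = $415.
Total out-of-pocket so far would be $4470 + $415 = $4885, below the $18750 cap — no reduction.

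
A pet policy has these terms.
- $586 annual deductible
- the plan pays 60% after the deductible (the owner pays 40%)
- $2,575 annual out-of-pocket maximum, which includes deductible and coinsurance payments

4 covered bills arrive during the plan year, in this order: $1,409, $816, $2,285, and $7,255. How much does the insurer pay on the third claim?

$1,371

#1 ($1,409): $586 finishes the deductible; $823 goes to coinsurance; 40% of $823 = $329.20. Cost to owner: $915.20. OOP to date $915.20. Plan pays $1,409 − $915.20 = $493.80.
#2 ($816): 40% coinsurance on $816 = $326.40. Owner pays $326.40; OOP now $1,241.60. Insurer: $816 − $326.40 = $489.60.
#3 ($2,285): deductible met; 40% of $2,285 = $914. Owner pays $914; OOP now $2,155.60. Plan pays $2,285 − $914 = $1,371.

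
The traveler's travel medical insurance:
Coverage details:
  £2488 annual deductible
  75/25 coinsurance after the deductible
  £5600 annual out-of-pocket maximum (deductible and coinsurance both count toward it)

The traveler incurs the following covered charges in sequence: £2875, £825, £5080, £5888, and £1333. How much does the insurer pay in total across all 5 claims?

£10401

Claim 1 — £2875: £2488 to deductible, leaving £387; traveler's 25% is £96.75. Traveler pays £2584.75; OOP now £2584.75. Insurer: £2875 − £2584.75 = £290.25.
Claim 2 — £825: deductible met; 25% of £825 = £206.25. Cost to traveler: £206.25. OOP to date £2791. Insurer: £825 − £206.25 = £618.75.
Claim 3 — £5080: deductible already satisfied, so traveler's share is 25% × £5080 = £1270. Traveler pays £1270; OOP now £4061. Plan pays £5080 − £1270 = £3810.
Claim 4 — £5888: 25% coinsurance on £5888 = £1472. Traveler owes £1472 (running OOP £5533). Plan pays £5888 − £1472 = £4416.
Claim 5 — £1333: deductible met; 25% of £1333 = £333.25. That would push OOP to £5866.25, over the £5600 cap, so traveler pays £5600 − £5533 = £67. Plan pays £1333 − £67 = £1266.
Insurer total = bills − traveler's total = £16001 − £5600 = £10401.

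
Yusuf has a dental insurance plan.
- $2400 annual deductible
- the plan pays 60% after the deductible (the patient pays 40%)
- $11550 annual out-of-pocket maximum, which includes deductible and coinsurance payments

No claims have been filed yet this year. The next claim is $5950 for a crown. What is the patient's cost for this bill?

$3820

Deductible not yet touched, so the first $2400 of the bill goes to the deductible.
That leaves $5950 − $2400 = $3550 for coinsurance.
Coinsurance: $3550 × 40% = $1420.
That puts the patient's cost at $2400 + $1420 = $3820 before any cap.
Cumulative spending $0 + $3820 = $3820 stays under the $11550 maximum.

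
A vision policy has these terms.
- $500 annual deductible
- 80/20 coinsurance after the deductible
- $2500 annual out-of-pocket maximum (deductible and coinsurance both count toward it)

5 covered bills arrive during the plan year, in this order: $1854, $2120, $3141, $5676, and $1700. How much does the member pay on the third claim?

$628.20

Claim 1 ($1854): $500 finishes the deductible; $1354 goes to coinsurance; member's 20% is $270.80. Member owes $770.80 (running OOP $770.80).
Claim 2 ($2120): deductible met; 20% of $2120 = $424. Cost to member: $424. OOP to date $1194.80.
Claim 3 ($3141): 20% coinsurance on $3141 = $628.20. Cost to member: $628.20. OOP to date $1823.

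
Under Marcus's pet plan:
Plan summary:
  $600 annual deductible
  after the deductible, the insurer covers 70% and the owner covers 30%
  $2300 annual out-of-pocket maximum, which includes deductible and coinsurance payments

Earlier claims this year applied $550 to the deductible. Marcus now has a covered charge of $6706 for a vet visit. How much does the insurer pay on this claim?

Deductible still to meet: $600 − $550 = $50.
That leaves $6706 − $50 = $6656 for coinsurance.
Coinsurance: $6656 × 30% = $1996.80.
Owner responsibility before any cap: $50 + $1996.80 = $2046.80.
Adding $2046.80 to the $550 already spent would give $2596.80, which exceeds the $2300 cap; the owner pays just $2300 − $550 = $1750.
The insurer covers the remainder: $6706 − $1750 = $4956.

$4956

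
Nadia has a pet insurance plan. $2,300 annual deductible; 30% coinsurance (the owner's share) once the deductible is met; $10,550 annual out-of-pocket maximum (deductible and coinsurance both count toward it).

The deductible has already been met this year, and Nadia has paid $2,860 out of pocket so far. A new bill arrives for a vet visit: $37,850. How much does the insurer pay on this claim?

$30,160

With the deductible met, the entire $37,850 is subject to coinsurance.
Coinsurance: $37,850 × 30% = $11,355.
Adding $11,355 to the $2,860 already spent would give $14,215, which exceeds the $10,550 cap; the owner pays just $10,550 − $2,860 = $7,690.
The insurer covers the remainder: $37,850 − $7,690 = $30,160.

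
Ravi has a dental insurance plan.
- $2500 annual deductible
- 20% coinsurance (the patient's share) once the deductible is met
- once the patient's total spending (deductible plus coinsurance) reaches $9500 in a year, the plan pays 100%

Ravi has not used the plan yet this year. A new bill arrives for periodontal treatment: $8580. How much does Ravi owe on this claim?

$3716

The full $2500 deductible is still open; $2500 of this bill applies to it.
That leaves $8580 − $2500 = $6080 for coinsurance.
Coinsurance: $6080 × 20% = $1216.
Patient responsibility before any cap: $2500 + $1216 = $3716.
Year-to-date out-of-pocket becomes $0 + $3716 = $3716, still under the $9500 maximum, so no cap applies.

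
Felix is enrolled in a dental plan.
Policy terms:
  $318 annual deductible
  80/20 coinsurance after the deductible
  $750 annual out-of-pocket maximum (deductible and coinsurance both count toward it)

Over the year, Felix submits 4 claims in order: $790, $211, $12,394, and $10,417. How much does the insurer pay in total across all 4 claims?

$23,062

#1 ($790): $318 to deductible, leaving $472; patient's 20% is $94.40. Patient owes $412.40 (running OOP $412.40). Insurer: $790 − $412.40 = $377.60.
#2 ($211): deductible already satisfied, so patient's share is 20% × $211 = $42.20. Patient pays $42.20; OOP now $454.60. Plan pays $211 − $42.20 = $168.80.
#3 ($12,394): deductible met; 20% of $12,394 = $2,478.80. Adding that to $454.60 gives $2,933.40, past the $750 cap; patient pays only $750 − $454.60 = $295.40. Plan pays $12,394 − $295.40 = $12,098.60.
#4 ($10,417): 20% coinsurance on $10,417 = $2,083.40. Adding that to $750 gives $2,833.40, past the $750 cap; patient pays only $750 − $750 = $0. Plan pays $10,417 − $0 = $10,417.
Insurer total: $377.60 + $168.80 + $12,098.60 + $10,417 = $23,062.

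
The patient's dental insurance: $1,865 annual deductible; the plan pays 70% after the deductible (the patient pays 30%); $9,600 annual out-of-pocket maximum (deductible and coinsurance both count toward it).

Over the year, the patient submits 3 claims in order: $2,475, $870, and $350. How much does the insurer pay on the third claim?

Bill 1, $2,475: $1,865 to deductible, leaving $610; 30% of $610 = $183. Patient pays $2,048; OOP now $2,048. Plan pays $2,475 − $2,048 = $427.
Bill 2, $870: 30% coinsurance on $870 = $261. Patient pays $261; OOP now $2,309. Plan pays $870 − $261 = $609.
Bill 3, $350: deductible met; 30% of $350 = $105. Patient owes $105 (running OOP $2,414). Insurer: $350 − $105 = $245.

$245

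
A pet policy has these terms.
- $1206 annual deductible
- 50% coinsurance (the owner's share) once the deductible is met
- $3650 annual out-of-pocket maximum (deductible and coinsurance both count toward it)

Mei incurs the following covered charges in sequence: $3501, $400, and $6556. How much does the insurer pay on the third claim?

Claim 1 — $3501: $1206 finishes the deductible; $2295 goes to coinsurance; 50% of $2295 = $1147.50. Owner pays $2353.50; OOP now $2353.50. Insurer: $3501 − $2353.50 = $1147.50.
Claim 2 — $400: deductible met; 50% of $400 = $200. Cost to owner: $200. OOP to date $2553.50. Insurer: $400 − $200 = $200.
Claim 3 — $6556: deductible met; 50% of $6556 = $3278. That would push OOP to $5831.50, over the $3650 cap, so owner pays $3650 − $2553.50 = $1096.50. Insurer: $6556 − $1096.50 = $5459.50.

$5459.50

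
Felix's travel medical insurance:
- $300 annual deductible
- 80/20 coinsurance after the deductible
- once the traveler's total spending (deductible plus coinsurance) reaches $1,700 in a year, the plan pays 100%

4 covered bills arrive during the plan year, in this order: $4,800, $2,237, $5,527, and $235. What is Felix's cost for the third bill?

$52.60

#1 ($4,800): deductible takes $300, $4,500 remains; coinsurance $4,500 × 20% = $900. Cost to traveler: $1,200. OOP to date $1,200.
#2 ($2,237): deductible already satisfied, so traveler's share is 20% × $2,237 = $447.40. Cost to traveler: $447.40. OOP to date $1,647.40.
#3 ($5,527): deductible already satisfied, so traveler's share is 20% × $5,527 = $1,105.40. That would push OOP to $2,752.80, over the $1,700 cap, so traveler pays $1,700 − $1,647.40 = $52.60.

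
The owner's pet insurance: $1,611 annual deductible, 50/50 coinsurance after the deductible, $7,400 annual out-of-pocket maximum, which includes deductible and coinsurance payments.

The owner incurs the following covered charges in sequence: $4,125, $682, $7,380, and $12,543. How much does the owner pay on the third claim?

Bill 1, $4,125: $1,611 finishes the deductible; $2,514 goes to coinsurance; coinsurance $2,514 × 50% = $1,257. Owner pays $2,868; OOP now $2,868.
Bill 2, $682: 50% coinsurance on $682 = $341. Owner pays $341; OOP now $3,209.
Bill 3, $7,380: 50% coinsurance on $7,380 = $3,690. Cost to owner: $3,690. OOP to date $6,899.

$3,690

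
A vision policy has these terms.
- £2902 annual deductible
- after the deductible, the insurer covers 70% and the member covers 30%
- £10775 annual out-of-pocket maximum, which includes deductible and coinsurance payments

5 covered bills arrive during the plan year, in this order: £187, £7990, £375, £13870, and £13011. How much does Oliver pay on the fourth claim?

Claim 1 (£187): all of it applies to the deductible. Member pays £187; OOP now £187.
Claim 2 (£7990): £2715 to deductible, leaving £5275; 30% of £5275 = £1582.50. Member pays £4297.50; OOP now £4484.50.
Claim 3 (£375): deductible met; 30% of £375 = £112.50. Member owes £112.50 (running OOP £4597).
Claim 4 (£13870): deductible already satisfied, so member's share is 30% × £13870 = £4161. Cost to member: £4161. OOP to date £8758.

£4161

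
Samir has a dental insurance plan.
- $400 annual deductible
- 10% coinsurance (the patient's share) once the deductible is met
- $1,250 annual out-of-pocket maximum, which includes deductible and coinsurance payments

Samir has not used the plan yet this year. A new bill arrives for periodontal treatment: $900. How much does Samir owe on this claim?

Deductible not yet touched, so the first $400 of the bill goes to the deductible.
That leaves $900 − $400 = $500 for coinsurance.
10% of $500 = $50 falls to the patient.
That puts the patient's cost at $400 + $50 = $450 before any cap.
Year-to-date out-of-pocket becomes $0 + $450 = $450, still under the $1,250 maximum, so no cap applies.

$450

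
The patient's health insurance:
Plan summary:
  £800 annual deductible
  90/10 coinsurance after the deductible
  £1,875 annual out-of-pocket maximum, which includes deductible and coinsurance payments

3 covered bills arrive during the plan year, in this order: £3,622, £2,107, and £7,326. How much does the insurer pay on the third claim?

Claim 1 — £3,622: £800 to deductible, leaving £2,822; 10% of £2,822 = £282.20. Patient pays £1,082.20; OOP now £1,082.20. Plan pays £3,622 − £1,082.20 = £2,539.80.
Claim 2 — £2,107: 10% coinsurance on £2,107 = £210.70. Patient pays £210.70; OOP now £1,292.90. Plan pays £2,107 − £210.70 = £1,896.30.
Claim 3 — £7,326: 10% coinsurance on £7,326 = £732.60. That would push OOP to £2,025.50, over the £1,875 cap, so patient pays £1,875 − £1,292.90 = £582.10. Insurer: £7,326 − £582.10 = £6,743.90.

£6,743.90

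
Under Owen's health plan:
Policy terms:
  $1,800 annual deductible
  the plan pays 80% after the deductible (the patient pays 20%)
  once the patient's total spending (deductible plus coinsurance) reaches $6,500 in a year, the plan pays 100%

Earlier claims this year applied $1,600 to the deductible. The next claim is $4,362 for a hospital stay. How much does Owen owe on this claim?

Remaining deductible: $1,800 − $1,600 = $200.
The remaining $4,162 (= $4,362 − $200) moves to coinsurance.
Coinsurance: $4,162 × 20% = $832.40.
That puts the patient's cost at $200 + $832.40 = $1,032.40 before any cap.
Cumulative spending $1,600 + $1,032.40 = $2,632.40 stays under the $6,500 maximum.

$1,032.40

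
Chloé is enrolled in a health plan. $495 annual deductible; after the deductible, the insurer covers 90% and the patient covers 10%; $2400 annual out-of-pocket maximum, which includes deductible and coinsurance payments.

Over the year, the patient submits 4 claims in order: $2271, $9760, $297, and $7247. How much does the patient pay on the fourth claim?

$721.70

Claim 1 — $2271: $495 finishes the deductible; $1776 goes to coinsurance; 10% of $1776 = $177.60. Patient owes $672.60 (running OOP $672.60).
Claim 2 — $9760: deductible met; 10% of $9760 = $976. Cost to patient: $976. OOP to date $1648.60.
Claim 3 — $297: 10% coinsurance on $297 = $29.70. Cost to patient: $29.70. OOP to date $1678.30.
Claim 4 — $7247: deductible met; 10% of $7247 = $724.70. That would push OOP to $2403, over the $2400 cap, so patient pays $2400 − $1678.30 = $721.70.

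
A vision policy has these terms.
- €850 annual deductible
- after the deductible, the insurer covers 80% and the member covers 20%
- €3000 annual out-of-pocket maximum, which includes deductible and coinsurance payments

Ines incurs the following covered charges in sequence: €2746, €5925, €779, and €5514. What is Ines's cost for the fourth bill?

Claim 1 (€2746): €850 to deductible, leaving €1896; coinsurance €1896 × 20% = €379.20. Member owes €1229.20 (running OOP €1229.20).
Claim 2 (€5925): deductible already satisfied, so member's share is 20% × €5925 = €1185. Member owes €1185 (running OOP €2414.20).
Claim 3 (€779): 20% coinsurance on €779 = €155.80. Member pays €155.80; OOP now €2570.
Claim 4 (€5514): deductible already satisfied, so member's share is 20% × €5514 = €1102.80. That would push OOP to €3672.80, over the €3000 cap, so member pays €3000 − €2570 = €430.

€430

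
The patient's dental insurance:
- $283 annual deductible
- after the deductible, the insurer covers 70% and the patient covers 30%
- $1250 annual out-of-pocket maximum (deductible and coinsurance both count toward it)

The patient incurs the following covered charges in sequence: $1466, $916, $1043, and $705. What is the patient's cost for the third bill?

$312.90

#1 ($1466): $283 to deductible, leaving $1183; 30% of $1183 = $354.90. Patient pays $637.90; OOP now $637.90.
#2 ($916): deductible already satisfied, so patient's share is 30% × $916 = $274.80. Patient owes $274.80 (running OOP $912.70).
#3 ($1043): 30% coinsurance on $1043 = $312.90. Cost to patient: $312.90. OOP to date $1225.60.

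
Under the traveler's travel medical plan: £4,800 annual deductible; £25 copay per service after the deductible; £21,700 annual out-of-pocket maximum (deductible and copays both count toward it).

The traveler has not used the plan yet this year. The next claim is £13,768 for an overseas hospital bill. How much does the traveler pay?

£4,825

The full £4,800 deductible is still open; £4,800 of this bill applies to it.
The remaining £8,968 (= £13,768 − £4,800) moves to the copay.
Copay on this service: £25.
Traveler responsibility before any cap: £4,800 + £25 = £4,825.
Cumulative spending £0 + £4,825 = £4,825 stays under the £21,700 maximum.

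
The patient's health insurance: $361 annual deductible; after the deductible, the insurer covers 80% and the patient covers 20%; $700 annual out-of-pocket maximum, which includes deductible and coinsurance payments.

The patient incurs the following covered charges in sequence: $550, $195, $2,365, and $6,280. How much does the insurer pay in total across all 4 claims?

$8,690

#1 ($550): $361 to deductible, leaving $189; patient's 20% is $37.80. Patient owes $398.80 (running OOP $398.80). Insurer: $550 − $398.80 = $151.20.
#2 ($195): 20% coinsurance on $195 = $39. Cost to patient: $39. OOP to date $437.80. Insurer: $195 − $39 = $156.
#3 ($2,365): 20% coinsurance on $2,365 = $473. That would push OOP to $910.80, over the $700 cap, so patient pays $700 − $437.80 = $262.20. Plan pays $2,365 − $262.20 = $2,102.80.
#4 ($6,280): deductible met; 20% of $6,280 = $1,256. OOP would hit $1,956 > $700, so the cap limits the patient to $700 − $700 = $0. Plan pays $6,280 − $0 = $6,280.
Insurer total = bills − patient's total = $9,390 − $700 = $8,690.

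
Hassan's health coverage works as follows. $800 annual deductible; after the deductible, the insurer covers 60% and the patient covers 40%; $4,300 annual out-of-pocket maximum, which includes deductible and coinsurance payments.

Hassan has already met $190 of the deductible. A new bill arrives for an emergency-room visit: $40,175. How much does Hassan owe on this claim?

Remaining deductible: $800 − $190 = $610.
The remaining $39,565 (= $40,175 − $610) moves to coinsurance.
Coinsurance: $39,565 × 40% = $15,826.
That puts the patient's cost at $610 + $15,826 = $16,436 before any cap.
Adding $16,436 to the $190 already spent would give $16,626, which exceeds the $4,300 cap; the patient pays just $4,300 − $190 = $4,110.

$4,110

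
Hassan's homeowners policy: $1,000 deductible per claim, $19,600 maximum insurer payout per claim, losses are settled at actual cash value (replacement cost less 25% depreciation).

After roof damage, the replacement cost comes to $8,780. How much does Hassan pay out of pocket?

Actual cash value after 25% depreciation: $8,780 × 75% = $6,585.
Subtract the deductible: $6,585 − $1,000 = $5,585.
$5,585 ≤ $19,600, so the limit doesn't bind; insurer pays $5,585.
Homeowner's share is the uncovered remainder: $8,780 − $5,585 = $3,195.

$3,195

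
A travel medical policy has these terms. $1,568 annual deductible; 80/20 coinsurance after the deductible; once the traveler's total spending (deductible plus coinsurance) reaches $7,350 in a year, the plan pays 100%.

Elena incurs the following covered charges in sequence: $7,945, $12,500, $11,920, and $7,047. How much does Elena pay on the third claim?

$2,006.60

Bill 1, $7,945: $1,568 finishes the deductible; $6,377 goes to coinsurance; 20% of $6,377 = $1,275.40. Traveler owes $2,843.40 (running OOP $2,843.40).
Bill 2, $12,500: 20% coinsurance on $12,500 = $2,500. Traveler pays $2,500; OOP now $5,343.40.
Bill 3, $11,920: deductible met; 20% of $11,920 = $2,384. Adding that to $5,343.40 gives $7,727.40, past the $7,350 cap; traveler pays only $7,350 − $5,343.40 = $2,006.60.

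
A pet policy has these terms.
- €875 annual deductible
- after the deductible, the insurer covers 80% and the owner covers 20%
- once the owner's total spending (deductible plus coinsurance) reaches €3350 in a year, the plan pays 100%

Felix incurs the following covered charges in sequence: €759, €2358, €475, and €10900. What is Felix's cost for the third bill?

Claim 1 (€759): all of it applies to the deductible. Cost to owner: €759. OOP to date €759.
Claim 2 (€2358): €116 finishes the deductible; €2242 goes to coinsurance; owner's 20% is €448.40. Owner pays €564.40; OOP now €1323.40.
Claim 3 (€475): deductible met; 20% of €475 = €95. Owner pays €95; OOP now €1418.40.

€95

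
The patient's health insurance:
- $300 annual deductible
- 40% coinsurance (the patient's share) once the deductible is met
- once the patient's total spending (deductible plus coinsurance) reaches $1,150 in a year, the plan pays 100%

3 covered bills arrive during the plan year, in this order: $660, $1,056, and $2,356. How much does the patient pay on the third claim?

#1 ($660): $300 to deductible, leaving $360; patient's 40% is $144. Patient pays $444; OOP now $444.
#2 ($1,056): 40% coinsurance on $1,056 = $422.40. Patient pays $422.40; OOP now $866.40.
#3 ($2,356): 40% coinsurance on $2,356 = $942.40. OOP would hit $1,808.80 > $1,150, so the cap limits the patient to $1,150 − $866.40 = $283.60.

$283.60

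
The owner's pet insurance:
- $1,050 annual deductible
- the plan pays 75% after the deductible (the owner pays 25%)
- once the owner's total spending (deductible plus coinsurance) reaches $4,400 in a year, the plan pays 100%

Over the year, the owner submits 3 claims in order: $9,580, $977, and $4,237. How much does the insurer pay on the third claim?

Bill 1, $9,580: deductible takes $1,050, $8,530 remains; coinsurance $8,530 × 25% = $2,132.50. Owner owes $3,182.50 (running OOP $3,182.50). Insurer: $9,580 − $3,182.50 = $6,397.50.
Bill 2, $977: 25% coinsurance on $977 = $244.25. Cost to owner: $244.25. OOP to date $3,426.75. Plan pays $977 − $244.25 = $732.75.
Bill 3, $4,237: deductible already satisfied, so owner's share is 25% × $4,237 = $1,059.25. That would push OOP to $4,486, over the $4,400 cap, so owner pays $4,400 − $3,426.75 = $973.25. Insurer: $4,237 − $973.25 = $3,263.75.

$3,263.75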